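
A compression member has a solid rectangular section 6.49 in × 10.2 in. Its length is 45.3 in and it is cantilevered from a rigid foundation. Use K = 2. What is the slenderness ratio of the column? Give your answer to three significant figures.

Buckling occurs about the weak axis: I_min = h·b³/12 with b = 6.49 in (the shorter side).
I_min = 10.2×6.49³/12 = 232.4 in⁴
A = 66.20 in²;  r_min = √(I/A) = √(232.4/66.20) = 1.874 in
L_e = K·L = 2 × 45.3 = 90.60 in
λ = L_e / r_min = 90.600 / 1.874 = 48.4

λ ≈ 48.4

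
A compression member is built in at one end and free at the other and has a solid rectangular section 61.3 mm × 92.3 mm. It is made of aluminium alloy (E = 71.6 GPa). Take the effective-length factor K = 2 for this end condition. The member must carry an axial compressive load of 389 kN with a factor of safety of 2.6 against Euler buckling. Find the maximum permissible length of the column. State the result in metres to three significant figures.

L_max ≈ 0.556 m

Buckling occurs about the weak axis: I_min = h·b³/12 with b = 61.3 mm (the shorter side).
I_min = 92.3×61.3³/12 = 1.772×10^6 mm⁴
I = 1.772×10^-6 m⁴
Required critical load P_cr = n·P = 2.6 × 389 = 1011 kN = 1.011×10^6 N
From P_cr = π²EI/(K·L)²:  L = (1/K)·√(π²EI/P_cr) = (1/2)·√(π²×7.16×10^10×1.772×10^-6/1.011×10^6)
L = 0.556 m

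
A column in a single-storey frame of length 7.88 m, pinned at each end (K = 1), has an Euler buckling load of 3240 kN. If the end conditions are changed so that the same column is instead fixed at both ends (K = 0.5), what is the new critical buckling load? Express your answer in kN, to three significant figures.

P_cr ∝ 1/K², so P_cr,new = P_cr,old × (K_old/K_new)² = 3240 × (1/0.5)²
= 3240 × 4.000 = 13000 kN

P_cr ≈ 13000 kN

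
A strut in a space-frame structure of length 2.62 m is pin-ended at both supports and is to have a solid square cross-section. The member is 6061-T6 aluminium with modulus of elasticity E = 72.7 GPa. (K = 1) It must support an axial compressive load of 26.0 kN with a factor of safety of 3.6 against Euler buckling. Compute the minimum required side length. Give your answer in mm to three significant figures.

Required P_cr = n·P = 3.6 × 26.0 = 93.60 kN
L_e = K·L = 1 × 2.62 = 2.620 m
Required I = P_cr·L_e²/(π²E) = 9.360×10^4 × 2.620² / (π² × 7.27×10^10) = 8.955×10^-7 m⁴
I_req = 8.955×10^5 mm⁴
Solid square: I = a⁴/12  ⇒  a = (12I)^(1/4) = (12×8.955×10^5)^(1/4) = 57.3 mm

a ≈ 57.3 mm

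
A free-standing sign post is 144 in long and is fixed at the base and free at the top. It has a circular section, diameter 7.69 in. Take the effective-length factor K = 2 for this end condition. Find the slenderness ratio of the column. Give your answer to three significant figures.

λ ≈ 150

I = πd⁴/64 = π×7.69⁴/64 = 171.7 in⁴
A = 46.45 in²;  r_min = √(I/A) = √(171.7/46.45) = 1.922 in
L_e = K·L = 2 × 144 = 288.0 in
λ = L_e / r_min = 288.00 / 1.922 = 150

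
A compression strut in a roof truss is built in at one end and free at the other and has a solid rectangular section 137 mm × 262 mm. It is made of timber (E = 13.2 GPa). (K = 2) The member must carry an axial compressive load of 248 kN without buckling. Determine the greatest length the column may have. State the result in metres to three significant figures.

Buckling occurs about the weak axis: I_min = h·b³/12 with b = 137 mm (the shorter side).
I_min = 262×137³/12 = 5.614×10^7 mm⁴
I = 5.614×10^-5 m⁴
At the buckling limit P_cr = P = 2.480×10^5 N
From P_cr = π²EI/(K·L)²:  L = (1/K)·√(π²EI/P_cr) = (1/2)·√(π²×1.32×10^10×5.614×10^-5/2.480×10^5)
L = 2.72 m

L_max ≈ 2.72 m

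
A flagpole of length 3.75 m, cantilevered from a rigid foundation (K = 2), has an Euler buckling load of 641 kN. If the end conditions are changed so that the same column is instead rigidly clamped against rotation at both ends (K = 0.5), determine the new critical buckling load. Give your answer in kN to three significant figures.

P_cr ≈ 10300 kN

P_cr ∝ 1/K², so P_cr,new = P_cr,old × (K_old/K_new)² = 641 × (2/0.5)²
= 641 × 16.00 = 10300 kN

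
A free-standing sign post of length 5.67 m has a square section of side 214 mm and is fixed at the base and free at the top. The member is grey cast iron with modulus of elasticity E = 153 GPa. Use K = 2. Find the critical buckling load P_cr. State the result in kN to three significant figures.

P_cr ≈ 2050 kN

I = a⁴/12 = 214⁴/12 = 1.748×10^8 mm⁴
I = 1.748×10^8 mm⁴ = 1.748×10^-4 m⁴
Effective length L_e = K·L = 2 × 5.67 = 11.34 m
P_cr = π²EI / L_e² = π² × 153×10⁹ × 1.748×10^-4 / 11.34² = 2.052×10^6 N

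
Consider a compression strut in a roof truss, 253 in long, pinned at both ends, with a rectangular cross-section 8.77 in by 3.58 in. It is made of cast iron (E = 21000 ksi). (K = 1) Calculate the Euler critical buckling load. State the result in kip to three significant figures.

Buckling occurs about the weak axis: I_min = h·b³/12 with b = 3.58 in (the shorter side).
I_min = 8.77×3.58³/12 = 33.53 in⁴
Effective length L_e = K·L = 1 × 253 = 253.0 in
P_cr = π²EI / L_e² = π² × 21000×10³ × 33.53 / 253.0² = 1.086×10^5 lb

P_cr ≈ 109 kip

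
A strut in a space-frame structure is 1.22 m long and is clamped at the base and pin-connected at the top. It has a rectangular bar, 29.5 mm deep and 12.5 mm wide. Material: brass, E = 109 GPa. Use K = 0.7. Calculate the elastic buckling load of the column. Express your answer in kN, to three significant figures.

Buckling occurs about the weak axis: I_min = h·b³/12 with b = 12.5 mm (the shorter side).
I_min = 29.5×12.5³/12 = 4.801×10^3 mm⁴
I = 4.801×10^3 mm⁴ = 4.801×10^-9 m⁴
Effective length L_e = K·L = 0.7 × 1.22 = 0.8540 m
P_cr = π²EI / L_e² = π² × 109×10⁹ × 4.801×10^-9 / 0.8540² = 7.082×10^3 N

P_cr ≈ 7.08 kN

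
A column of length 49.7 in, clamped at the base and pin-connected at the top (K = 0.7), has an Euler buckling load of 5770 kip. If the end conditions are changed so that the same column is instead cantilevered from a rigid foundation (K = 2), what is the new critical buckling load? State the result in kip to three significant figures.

P_cr ≈ 707 kip

P_cr ∝ 1/K², so P_cr,new = P_cr,old × (K_old/K_new)² = 5770 × (0.7/2)²
= 5770 × 0.1225 = 707 kip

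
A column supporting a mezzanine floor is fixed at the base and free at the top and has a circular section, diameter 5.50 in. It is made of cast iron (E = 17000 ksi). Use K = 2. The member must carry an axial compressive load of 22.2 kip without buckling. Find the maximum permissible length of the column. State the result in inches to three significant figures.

L_max ≈ 291 in

I = πd⁴/64 = π×5.50⁴/64 = 44.92 in⁴
At the buckling limit P_cr = P = 2.220×10^4 lb
From P_cr = π²EI/(K·L)²:  L = (1/K)·√(π²EI/P_cr) = (1/2)·√(π²×1.70×10^7×44.92/2.220×10^4)
L = 291 in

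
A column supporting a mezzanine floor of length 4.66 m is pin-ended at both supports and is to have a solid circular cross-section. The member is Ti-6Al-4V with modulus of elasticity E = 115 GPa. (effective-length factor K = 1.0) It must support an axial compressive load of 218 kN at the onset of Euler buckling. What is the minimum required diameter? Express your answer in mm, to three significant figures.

d ≈ 96.0 mm

L_e = K·L = 1 × 4.66 = 4.660 m
Required I = P_cr·L_e²/(π²E) = 2.180×10^5 × 4.660² / (π² × 1.15×10^11) = 4.171×10^-6 m⁴
I_req = 4.171×10^6 mm⁴
Solid circle: I = πd⁴/64  ⇒  d = (64I/π)^(1/4) = (64×4.171×10^6/π)^(1/4) = 96.0 mm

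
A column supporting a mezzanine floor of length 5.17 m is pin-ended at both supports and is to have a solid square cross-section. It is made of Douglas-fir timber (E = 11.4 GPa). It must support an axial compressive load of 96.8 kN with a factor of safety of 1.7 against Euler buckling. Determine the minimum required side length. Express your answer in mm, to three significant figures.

a ≈ 147 mm

Required P_cr = n·P = 1.7 × 96.8 = 164.6 kN
L_e = K·L = 1 × 5.17 = 5.170 m
Required I = P_cr·L_e²/(π²E) = 1.646×10^5 × 5.170² / (π² × 1.14×10^10) = 3.909×10^-5 m⁴
I_req = 3.909×10^7 mm⁴
Solid square: I = a⁴/12  ⇒  a = (12I)^(1/4) = (12×3.909×10^7)^(1/4) = 147 mm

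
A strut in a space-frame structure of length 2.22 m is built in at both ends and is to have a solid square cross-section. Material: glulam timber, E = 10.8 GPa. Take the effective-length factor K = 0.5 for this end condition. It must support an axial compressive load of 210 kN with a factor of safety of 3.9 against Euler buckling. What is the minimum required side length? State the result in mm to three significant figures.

a ≈ 103 mm

Required P_cr = n·P = 3.9 × 210 = 819.0 kN
L_e = K·L = 0.5 × 2.22 = 1.110 m
Required I = P_cr·L_e²/(π²E) = 8.190×10^5 × 1.110² / (π² × 1.08×10^10) = 9.467×10^-6 m⁴
I_req = 9.467×10^6 mm⁴
Solid square: I = a⁴/12  ⇒  a = (12I)^(1/4) = (12×9.467×10^6)^(1/4) = 103 mm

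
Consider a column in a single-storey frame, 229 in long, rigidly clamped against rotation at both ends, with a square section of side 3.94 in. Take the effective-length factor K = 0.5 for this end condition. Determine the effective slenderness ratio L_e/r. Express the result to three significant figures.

λ ≈ 101

I = a⁴/12 = 3.94⁴/12 = 20.08 in⁴
A = 15.52 in²;  r_min = √(I/A) = √(20.08/15.52) = 1.137 in
L_e = K·L = 0.5 × 229 = 114.5 in
λ = L_e / r_min = 114.50 / 1.137 = 101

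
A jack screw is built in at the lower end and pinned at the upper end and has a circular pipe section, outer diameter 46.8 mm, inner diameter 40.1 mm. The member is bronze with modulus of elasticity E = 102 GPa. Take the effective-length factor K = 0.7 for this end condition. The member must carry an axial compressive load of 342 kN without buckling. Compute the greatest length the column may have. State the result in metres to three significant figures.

d_o = 46.8 mm, d_i = 40.1 mm
I = π(d_o⁴ − d_i⁴)/64 = π(46.8⁴ − 40.10⁴)/64 = 1.086×10^5 mm⁴
I = 1.086×10^-7 m⁴
At the buckling limit P_cr = P = 3.420×10^5 N
From P_cr = π²EI/(K·L)²:  L = (1/K)·√(π²EI/P_cr) = (1/0.7)·√(π²×1.02×10^11×1.086×10^-7/3.420×10^5)
L = 0.808 m

L_max ≈ 0.808 m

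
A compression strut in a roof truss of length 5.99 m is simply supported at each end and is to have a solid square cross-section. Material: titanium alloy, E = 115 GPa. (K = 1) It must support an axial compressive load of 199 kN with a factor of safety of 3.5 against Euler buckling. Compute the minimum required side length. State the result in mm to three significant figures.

Required P_cr = n·P = 3.5 × 199 = 696.5 kN
L_e = K·L = 1 × 5.99 = 5.990 m
Required I = P_cr·L_e²/(π²E) = 6.965×10^5 × 5.990² / (π² × 1.15×10^11) = 2.202×10^-5 m⁴
I_req = 2.202×10^7 mm⁴
Solid square: I = a⁴/12  ⇒  a = (12I)^(1/4) = (12×2.202×10^7)^(1/4) = 127 mm

a ≈ 127 mm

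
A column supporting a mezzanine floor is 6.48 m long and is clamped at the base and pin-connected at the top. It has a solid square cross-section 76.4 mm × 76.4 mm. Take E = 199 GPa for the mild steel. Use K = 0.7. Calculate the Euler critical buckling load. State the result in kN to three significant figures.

I = a⁴/12 = 76.4⁴/12 = 2.839×10^6 mm⁴
I = 2.839×10^6 mm⁴ = 2.839×10^-6 m⁴
Effective length L_e = K·L = 0.7 × 6.48 = 4.536 m
P_cr = π²EI / L_e² = π² × 199×10⁹ × 2.839×10^-6 / 4.536² = 2.710×10^5 N

P_cr ≈ 271 kN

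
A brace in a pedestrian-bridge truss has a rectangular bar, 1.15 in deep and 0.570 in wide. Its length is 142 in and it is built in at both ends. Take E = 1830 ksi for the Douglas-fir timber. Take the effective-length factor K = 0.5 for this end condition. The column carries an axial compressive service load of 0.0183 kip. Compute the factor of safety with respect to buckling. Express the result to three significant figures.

Buckling occurs about the weak axis: I_min = h·b³/12 with b = 0.570 in (the shorter side).
I_min = 1.15×0.570³/12 = 1.775×10^-2 in⁴
Effective length L_e = K·L = 0.5 × 142 = 71.00 in
P_cr = π²EI / L_e² = π² × 1830×10³ × 1.775×10^-2 / 71.00² = 63.59 lb
Factor of safety n = P_cr / P = 0.063588 / 0.0183 = 3.47

n ≈ 3.47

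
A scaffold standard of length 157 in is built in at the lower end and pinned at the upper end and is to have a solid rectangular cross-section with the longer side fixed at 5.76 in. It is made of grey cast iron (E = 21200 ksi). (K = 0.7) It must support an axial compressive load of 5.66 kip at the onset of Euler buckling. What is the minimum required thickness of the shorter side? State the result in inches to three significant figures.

L_e = K·L = 0.7 × 157 = 109.9 in
Required I = P_cr·L_e²/(π²E) = 5.660×10^3 × 109.9² / (π² × 2.12×10^7) = 0.3267 in⁴
Rectangle, weak axis: I_min = h·b³/12 with h = 5.76 in fixed  ⇒  b = (12I/h)^(1/3) = 0.880 in

b ≈ 0.880 in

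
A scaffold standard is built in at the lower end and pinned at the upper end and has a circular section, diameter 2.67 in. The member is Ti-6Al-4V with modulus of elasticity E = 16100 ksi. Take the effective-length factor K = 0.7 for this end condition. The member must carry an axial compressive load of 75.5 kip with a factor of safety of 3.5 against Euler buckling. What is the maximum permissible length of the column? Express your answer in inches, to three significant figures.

I = πd⁴/64 = π×2.67⁴/64 = 2.495 in⁴
Required critical load P_cr = n·P = 3.5 × 75.5 = 264.2 kip = 2.643×10^5 lb
From P_cr = π²EI/(K·L)²:  L = (1/K)·√(π²EI/P_cr) = (1/0.7)·√(π²×1.61×10^7×2.495/2.643×10^5)
L = 55.3 in

L_max ≈ 55.3 in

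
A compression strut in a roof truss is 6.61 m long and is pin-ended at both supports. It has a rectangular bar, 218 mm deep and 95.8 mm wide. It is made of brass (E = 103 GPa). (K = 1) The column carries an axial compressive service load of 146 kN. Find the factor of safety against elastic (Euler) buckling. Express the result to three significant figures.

Buckling occurs about the weak axis: I_min = h·b³/12 with b = 95.8 mm (the shorter side).
I_min = 218×95.8³/12 = 1.597×10^7 mm⁴
I = 1.597×10^7 mm⁴ = 1.597×10^-5 m⁴
Effective length L_e = K·L = 1 × 6.61 = 6.610 m
P_cr = π²EI / L_e² = π² × 103×10⁹ × 1.597×10^-5 / 6.610² = 3.716×10^5 N
Factor of safety n = P_cr / P = 371.63 / 146 = 2.55

n ≈ 2.55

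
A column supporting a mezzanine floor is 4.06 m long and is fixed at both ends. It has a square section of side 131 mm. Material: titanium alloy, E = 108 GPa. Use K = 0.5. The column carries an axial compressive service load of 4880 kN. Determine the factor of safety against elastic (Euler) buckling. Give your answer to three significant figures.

n ≈ 1.30

I = a⁴/12 = 131⁴/12 = 2.454×10^7 mm⁴
I = 2.454×10^7 mm⁴ = 2.454×10^-5 m⁴
Effective length L_e = K·L = 0.5 × 4.06 = 2.030 m
P_cr = π²EI / L_e² = π² × 108×10⁹ × 2.454×10^-5 / 2.030² = 6.348×10^6 N
Factor of safety n = P_cr / P = 6348.0 / 4880 = 1.30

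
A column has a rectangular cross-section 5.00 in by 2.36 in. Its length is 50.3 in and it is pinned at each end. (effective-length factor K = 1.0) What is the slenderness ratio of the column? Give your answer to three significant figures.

Buckling occurs about the weak axis: I_min = h·b³/12 with b = 2.36 in (the shorter side).
I_min = 5.00×2.36³/12 = 5.477 in⁴
A = 11.80 in²;  r_min = √(I/A) = √(5.477/11.80) = 0.6813 in
L_e = K·L = 1 × 50.3 = 50.30 in
λ = L_e / r_min = 50.300 / 0.6813 = 73.8

λ ≈ 73.8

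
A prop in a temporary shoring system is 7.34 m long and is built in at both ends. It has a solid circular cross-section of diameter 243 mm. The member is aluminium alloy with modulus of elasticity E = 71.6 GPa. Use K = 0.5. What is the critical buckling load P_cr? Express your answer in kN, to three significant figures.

I = πd⁴/64 = π×243⁴/64 = 1.712×10^8 mm⁴
I = 1.712×10^8 mm⁴ = 1.712×10^-4 m⁴
Effective length L_e = K·L = 0.5 × 7.34 = 3.670 m
P_cr = π²EI / L_e² = π² × 71.6×10⁹ × 1.712×10^-4 / 3.670² = 8.980×10^6 N

P_cr ≈ 8980 kN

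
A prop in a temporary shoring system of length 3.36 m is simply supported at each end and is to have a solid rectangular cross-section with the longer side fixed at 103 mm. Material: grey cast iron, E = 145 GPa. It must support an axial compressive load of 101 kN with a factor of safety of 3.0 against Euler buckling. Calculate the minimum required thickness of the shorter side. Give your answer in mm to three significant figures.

Required P_cr = n·P = 3.0 × 101 = 303.0 kN
L_e = K·L = 1 × 3.36 = 3.360 m
Required I = P_cr·L_e²/(π²E) = 3.030×10^5 × 3.360² / (π² × 1.45×10^11) = 2.390×10^-6 m⁴
I_req = 2.390×10^6 mm⁴
Rectangle, weak axis: I_min = h·b³/12 with h = 103 mm fixed  ⇒  b = (12I/h)^(1/3) = 65.3 mm

b ≈ 65.3 mm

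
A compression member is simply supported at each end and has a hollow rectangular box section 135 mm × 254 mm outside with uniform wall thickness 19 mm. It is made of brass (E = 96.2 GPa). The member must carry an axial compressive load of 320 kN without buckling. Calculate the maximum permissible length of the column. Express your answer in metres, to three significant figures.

L_max ≈ 10.3 m

Inner dimensions: h_i = 254 − 2×19 = 216.0 mm, b_i = 135 − 2×19 = 97.00 mm
Weak-axis I_min = (h_o·b_o³ − h_i·b_i³)/12 with b_o = 135, b_i = 97.00 mm (shorter outer/inner sides).
I_min = (254×135³ − 216.0×97.00³)/12 = 3.565×10^7 mm⁴
I = 3.565×10^-5 m⁴
At the buckling limit P_cr = P = 3.200×10^5 N
From P_cr = π²EI/(K·L)²:  L = (1/K)·√(π²EI/P_cr) = (1/1)·√(π²×9.62×10^10×3.565×10^-5/3.200×10^5)
L = 10.3 m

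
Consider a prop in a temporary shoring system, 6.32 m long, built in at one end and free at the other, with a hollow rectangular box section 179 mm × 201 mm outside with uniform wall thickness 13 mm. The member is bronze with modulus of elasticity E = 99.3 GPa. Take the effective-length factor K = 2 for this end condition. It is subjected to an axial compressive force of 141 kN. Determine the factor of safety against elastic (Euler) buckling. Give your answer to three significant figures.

n ≈ 1.91

Inner dimensions: h_i = 201 − 2×13 = 175.0 mm, b_i = 179 − 2×13 = 153.0 mm
Weak-axis I_min = (h_o·b_o³ − h_i·b_i³)/12 with b_o = 179, b_i = 153.0 mm (shorter outer/inner sides).
I_min = (201×179³ − 175.0×153.0³)/12 = 4.384×10^7 mm⁴
I = 4.384×10^7 mm⁴ = 4.384×10^-5 m⁴
Effective length L_e = K·L = 2 × 6.32 = 12.64 m
P_cr = π²EI / L_e² = π² × 99.3×10⁹ × 4.384×10^-5 / 12.64² = 2.689×10^5 N
Factor of safety n = P_cr / P = 268.89 / 141 = 1.91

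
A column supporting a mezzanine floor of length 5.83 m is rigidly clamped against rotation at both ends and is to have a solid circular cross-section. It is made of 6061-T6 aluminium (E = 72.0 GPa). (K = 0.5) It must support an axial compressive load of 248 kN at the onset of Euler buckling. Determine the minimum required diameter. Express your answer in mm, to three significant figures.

d ≈ 88.2 mm

L_e = K·L = 0.5 × 5.83 = 2.915 m
Required I = P_cr·L_e²/(π²E) = 2.480×10^5 × 2.915² / (π² × 7.20×10^10) = 2.965×10^-6 m⁴
I_req = 2.965×10^6 mm⁴
Solid circle: I = πd⁴/64  ⇒  d = (64I/π)^(1/4) = (64×2.965×10^6/π)^(1/4) = 88.2 mm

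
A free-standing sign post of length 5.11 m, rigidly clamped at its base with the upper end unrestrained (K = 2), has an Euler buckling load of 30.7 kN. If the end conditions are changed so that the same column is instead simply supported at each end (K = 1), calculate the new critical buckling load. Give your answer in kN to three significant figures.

P_cr ∝ 1/K², so P_cr,new = P_cr,old × (K_old/K_new)² = 30.7 × (2/1)²
= 30.7 × 4.000 = 123 kN

P_cr ≈ 123 kN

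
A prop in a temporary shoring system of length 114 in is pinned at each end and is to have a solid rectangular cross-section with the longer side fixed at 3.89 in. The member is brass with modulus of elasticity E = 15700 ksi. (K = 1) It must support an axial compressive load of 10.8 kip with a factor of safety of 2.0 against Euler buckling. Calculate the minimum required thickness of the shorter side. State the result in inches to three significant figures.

Required P_cr = n·P = 2.0 × 10.8 = 21.60 kip
L_e = K·L = 1 × 114 = 114.0 in
Required I = P_cr·L_e²/(π²E) = 2.160×10^4 × 114.0² / (π² × 1.57×10^7) = 1.812 in⁴
Rectangle, weak axis: I_min = h·b³/12 with h = 3.89 in fixed  ⇒  b = (12I/h)^(1/3) = 1.77 in

b ≈ 1.77 in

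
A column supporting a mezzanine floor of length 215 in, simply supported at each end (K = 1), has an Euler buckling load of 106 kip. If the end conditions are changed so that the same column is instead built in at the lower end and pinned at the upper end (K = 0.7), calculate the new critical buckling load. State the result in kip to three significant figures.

P_cr ∝ 1/K², so P_cr,new = P_cr,old × (K_old/K_new)² = 106 × (1/0.7)²
= 106 × 2.041 = 216 kip

P_cr ≈ 216 kip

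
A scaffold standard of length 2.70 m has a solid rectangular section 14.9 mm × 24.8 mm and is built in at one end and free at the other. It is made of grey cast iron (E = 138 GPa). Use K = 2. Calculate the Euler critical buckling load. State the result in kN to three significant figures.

Buckling occurs about the weak axis: I_min = h·b³/12 with b = 14.9 mm (the shorter side).
I_min = 24.8×14.9³/12 = 6.836×10^3 mm⁴
I = 6.836×10^3 mm⁴ = 6.836×10^-9 m⁴
Effective length L_e = K·L = 2 × 2.70 = 5.400 m
P_cr = π²EI / L_e² = π² × 138×10⁹ × 6.836×10^-9 / 5.400² = 319.3 N

P_cr ≈ 0.319 kN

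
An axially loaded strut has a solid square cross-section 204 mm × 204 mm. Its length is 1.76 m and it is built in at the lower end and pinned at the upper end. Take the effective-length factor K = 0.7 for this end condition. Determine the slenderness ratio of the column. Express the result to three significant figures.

λ ≈ 20.9

I = a⁴/12 = 204⁴/12 = 1.443×10^8 mm⁴
A = 4.162×10^4 mm²;  r_min = √(I/A) = √(1.443×10^8/4.162×10^4) = 58.89 mm
L_e = K·L = 0.7 × 1.76 m = 1.232 m = 1232.0 mm
λ = L_e / r_min = 1232.0 / 58.89 = 20.9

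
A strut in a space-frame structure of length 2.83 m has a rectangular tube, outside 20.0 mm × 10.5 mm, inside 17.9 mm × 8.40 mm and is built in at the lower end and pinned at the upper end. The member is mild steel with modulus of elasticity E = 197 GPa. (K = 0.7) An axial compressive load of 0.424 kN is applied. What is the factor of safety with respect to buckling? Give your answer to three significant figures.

n ≈ 1.22

Weak-axis I_min = (h_o·b_o³ − h_i·b_i³)/12 with b_o = 10.5, b_i = 8.400 mm (shorter outer/inner sides).
I_min = (20.0×10.5³ − 17.90×8.400³)/12 = 1.045×10^3 mm⁴
I = 1.045×10^3 mm⁴ = 1.045×10^-9 m⁴
Effective length L_e = K·L = 0.7 × 2.83 = 1.981 m
P_cr = π²EI / L_e² = π² × 197×10⁹ × 1.045×10^-9 / 1.981² = 517.9 N
Factor of safety n = P_cr / P = 0.51787 / 0.424 = 1.22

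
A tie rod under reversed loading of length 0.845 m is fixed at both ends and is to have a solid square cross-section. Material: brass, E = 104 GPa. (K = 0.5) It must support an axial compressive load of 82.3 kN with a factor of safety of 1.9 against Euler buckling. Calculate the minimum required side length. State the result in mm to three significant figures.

Required P_cr = n·P = 1.9 × 82.3 = 156.4 kN
L_e = K·L = 0.5 × 0.845 = 0.4225 m
Required I = P_cr·L_e²/(π²E) = 1.564×10^5 × 0.4225² / (π² × 1.04×10^11) = 2.719×10^-8 m⁴
I_req = 2.719×10^4 mm⁴
Solid square: I = a⁴/12  ⇒  a = (12I)^(1/4) = (12×2.719×10^4)^(1/4) = 23.9 mm

a ≈ 23.9 mm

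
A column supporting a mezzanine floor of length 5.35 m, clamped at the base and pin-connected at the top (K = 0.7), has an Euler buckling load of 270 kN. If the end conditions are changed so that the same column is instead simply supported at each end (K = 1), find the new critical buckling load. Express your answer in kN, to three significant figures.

P_cr ∝ 1/K², so P_cr,new = P_cr,old × (K_old/K_new)² = 270 × (0.7/1)²
= 270 × 0.4900 = 132 kN

P_cr ≈ 132 kN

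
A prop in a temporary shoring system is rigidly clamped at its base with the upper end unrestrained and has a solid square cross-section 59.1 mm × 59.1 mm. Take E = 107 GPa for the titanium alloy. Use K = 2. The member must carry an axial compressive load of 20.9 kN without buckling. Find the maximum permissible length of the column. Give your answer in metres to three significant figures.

L_max ≈ 3.58 m

I = a⁴/12 = 59.1⁴/12 = 1.017×10^6 mm⁴
I = 1.017×10^-6 m⁴
At the buckling limit P_cr = P = 2.090×10^4 N
From P_cr = π²EI/(K·L)²:  L = (1/K)·√(π²EI/P_cr) = (1/2)·√(π²×1.07×10^11×1.017×10^-6/2.090×10^4)
L = 3.58 m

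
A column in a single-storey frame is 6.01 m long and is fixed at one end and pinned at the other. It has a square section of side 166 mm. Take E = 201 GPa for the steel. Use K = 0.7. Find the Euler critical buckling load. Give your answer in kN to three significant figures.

I = a⁴/12 = 166⁴/12 = 6.328×10^7 mm⁴
I = 6.328×10^7 mm⁴ = 6.328×10^-5 m⁴
Effective length L_e = K·L = 0.7 × 6.01 = 4.207 m
P_cr = π²EI / L_e² = π² × 201×10⁹ × 6.328×10^-5 / 4.207² = 7.093×10^6 N

P_cr ≈ 7090 kN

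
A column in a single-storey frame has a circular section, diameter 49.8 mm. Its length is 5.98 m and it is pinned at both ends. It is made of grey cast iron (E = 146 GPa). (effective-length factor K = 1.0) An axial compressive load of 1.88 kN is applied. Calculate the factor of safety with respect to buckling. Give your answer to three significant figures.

n ≈ 6.47

I = πd⁴/64 = π×49.8⁴/64 = 3.019×10^5 mm⁴
I = 3.019×10^5 mm⁴ = 3.019×10^-7 m⁴
Effective length L_e = K·L = 1 × 5.98 = 5.980 m
P_cr = π²EI / L_e² = π² × 146×10⁹ × 3.019×10^-7 / 5.980² = 1.217×10^4 N
Factor of safety n = P_cr / P = 12.166 / 1.88 = 6.47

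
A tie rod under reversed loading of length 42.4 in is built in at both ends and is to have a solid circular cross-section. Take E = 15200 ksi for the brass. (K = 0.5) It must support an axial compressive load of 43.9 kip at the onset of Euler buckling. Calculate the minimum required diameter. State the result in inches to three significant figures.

L_e = K·L = 0.5 × 42.4 = 21.20 in
Required I = P_cr·L_e²/(π²E) = 4.390×10^4 × 21.20² / (π² × 1.52×10^7) = 0.1315 in⁴
Solid circle: I = πd⁴/64  ⇒  d = (64I/π)^(1/4) = (64×0.1315/π)^(1/4) = 1.28 in

d ≈ 1.28 in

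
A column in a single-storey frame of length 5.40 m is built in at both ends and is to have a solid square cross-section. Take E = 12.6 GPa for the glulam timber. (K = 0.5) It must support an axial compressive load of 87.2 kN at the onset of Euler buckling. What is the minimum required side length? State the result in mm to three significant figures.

a ≈ 88.5 mm

L_e = K·L = 0.5 × 5.40 = 2.700 m
Required I = P_cr·L_e²/(π²E) = 8.720×10^4 × 2.700² / (π² × 1.26×10^10) = 5.112×10^-6 m⁴
I_req = 5.112×10^6 mm⁴
Solid square: I = a⁴/12  ⇒  a = (12I)^(1/4) = (12×5.112×10^6)^(1/4) = 88.5 mm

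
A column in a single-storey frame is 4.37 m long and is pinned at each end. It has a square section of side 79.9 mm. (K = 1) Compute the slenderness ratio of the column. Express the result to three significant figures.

I = a⁴/12 = 79.9⁴/12 = 3.396×10^6 mm⁴
A = 6.384×10^3 mm²;  r_min = √(I/A) = √(3.396×10^6/6.384×10^3) = 23.07 mm
L_e = K·L = 1 × 4.37 m = 4.370 m = 4370.0 mm
λ = L_e / r_min = 4370.0 / 23.07 = 189

λ ≈ 189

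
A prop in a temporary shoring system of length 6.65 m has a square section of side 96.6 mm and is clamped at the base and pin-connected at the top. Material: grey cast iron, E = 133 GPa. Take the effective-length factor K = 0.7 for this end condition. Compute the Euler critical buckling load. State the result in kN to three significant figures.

P_cr ≈ 440 kN

I = a⁴/12 = 96.6⁴/12 = 7.257×10^6 mm⁴
I = 7.257×10^6 mm⁴ = 7.257×10^-6 m⁴
Effective length L_e = K·L = 0.7 × 6.65 = 4.655 m
P_cr = π²EI / L_e² = π² × 133×10⁹ × 7.257×10^-6 / 4.655² = 4.396×10^5 N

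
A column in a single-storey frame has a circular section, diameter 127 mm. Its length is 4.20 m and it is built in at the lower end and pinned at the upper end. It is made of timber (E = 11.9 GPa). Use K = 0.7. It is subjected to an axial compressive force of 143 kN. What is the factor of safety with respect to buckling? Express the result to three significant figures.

I = πd⁴/64 = π×127⁴/64 = 1.277×10^7 mm⁴
I = 1.277×10^7 mm⁴ = 1.277×10^-5 m⁴
Effective length L_e = K·L = 0.7 × 4.20 = 2.940 m
P_cr = π²EI / L_e² = π² × 11.9×10⁹ × 1.277×10^-5 / 2.940² = 1.735×10^5 N
Factor of safety n = P_cr / P = 173.51 / 143 = 1.21

n ≈ 1.21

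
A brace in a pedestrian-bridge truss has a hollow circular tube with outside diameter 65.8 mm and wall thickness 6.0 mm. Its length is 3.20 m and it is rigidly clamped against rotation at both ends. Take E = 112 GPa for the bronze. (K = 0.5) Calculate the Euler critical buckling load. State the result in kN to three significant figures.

P_cr ≈ 220 kN

Inner diameter d_i = 65.8 − 2×6.0 = 53.80 mm
I = π(d_o⁴ − d_i⁴)/64 = π(65.8⁴ − 53.80⁴)/64 = 5.089×10^5 mm⁴
I = 5.089×10^5 mm⁴ = 5.089×10^-7 m⁴
Effective length L_e = K·L = 0.5 × 3.20 = 1.600 m
P_cr = π²EI / L_e² = π² × 112×10⁹ × 5.089×10^-7 / 1.600² = 2.198×10^5 N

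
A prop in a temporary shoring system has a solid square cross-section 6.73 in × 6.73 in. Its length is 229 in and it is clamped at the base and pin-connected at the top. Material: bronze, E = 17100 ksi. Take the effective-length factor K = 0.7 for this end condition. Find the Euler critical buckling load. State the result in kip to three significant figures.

I = a⁴/12 = 6.73⁴/12 = 171.0 in⁴
Effective length L_e = K·L = 0.7 × 229 = 160.3 in
P_cr = π²EI / L_e² = π² × 17100×10³ × 171.0 / 160.3² = 1.123×10^6 lb

P_cr ≈ 1120 kip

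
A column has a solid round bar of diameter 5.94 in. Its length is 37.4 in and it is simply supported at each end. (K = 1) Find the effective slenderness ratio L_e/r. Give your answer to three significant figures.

I = πd⁴/64 = π×5.94⁴/64 = 61.11 in⁴
A = 27.71 in²;  r_min = √(I/A) = √(61.11/27.71) = 1.485 in
L_e = K·L = 1 × 37.4 = 37.40 in
λ = L_e / r_min = 37.400 / 1.485 = 25.2

λ ≈ 25.2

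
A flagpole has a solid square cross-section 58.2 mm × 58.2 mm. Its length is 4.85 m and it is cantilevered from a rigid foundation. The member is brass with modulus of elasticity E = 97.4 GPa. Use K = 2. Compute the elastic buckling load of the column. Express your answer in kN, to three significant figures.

P_cr ≈ 9.77 kN

I = a⁴/12 = 58.2⁴/12 = 9.561×10^5 mm⁴
I = 9.561×10^5 mm⁴ = 9.561×10^-7 m⁴
Effective length L_e = K·L = 2 × 4.85 = 9.700 m
P_cr = π²EI / L_e² = π² × 97.4×10⁹ × 9.561×10^-7 / 9.700² = 9.768×10^3 N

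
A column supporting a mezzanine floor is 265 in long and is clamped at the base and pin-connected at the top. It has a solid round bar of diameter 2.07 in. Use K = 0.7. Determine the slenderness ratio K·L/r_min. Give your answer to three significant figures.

λ ≈ 358

I = πd⁴/64 = π×2.07⁴/64 = 0.9013 in⁴
A = 3.365 in²;  r_min = √(I/A) = √(0.9013/3.365) = 0.5175 in
L_e = K·L = 0.7 × 265 = 185.5 in
λ = L_e / r_min = 185.50 / 0.5175 = 358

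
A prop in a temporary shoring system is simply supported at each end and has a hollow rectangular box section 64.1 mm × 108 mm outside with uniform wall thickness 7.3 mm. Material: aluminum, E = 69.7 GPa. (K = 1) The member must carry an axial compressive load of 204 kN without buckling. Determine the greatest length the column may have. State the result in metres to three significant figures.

Inner dimensions: h_i = 108 − 2×7.3 = 93.40 mm, b_i = 64.1 − 2×7.3 = 49.50 mm
Weak-axis I_min = (h_o·b_o³ − h_i·b_i³)/12 with b_o = 64.1, b_i = 49.50 mm (shorter outer/inner sides).
I_min = (108×64.1³ − 93.40×49.50³)/12 = 1.426×10^6 mm⁴
I = 1.426×10^-6 m⁴
At the buckling limit P_cr = P = 2.040×10^5 N
From P_cr = π²EI/(K·L)²:  L = (1/K)·√(π²EI/P_cr) = (1/1)·√(π²×6.97×10^10×1.426×10^-6/2.040×10^5)
L = 2.19 m

L_max ≈ 2.19 m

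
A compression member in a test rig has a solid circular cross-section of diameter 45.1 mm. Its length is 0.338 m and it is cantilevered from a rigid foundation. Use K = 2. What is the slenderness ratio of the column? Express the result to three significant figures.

I = πd⁴/64 = π×45.1⁴/64 = 2.031×10^5 mm⁴
A = 1.598×10^3 mm²;  r_min = √(I/A) = √(2.031×10^5/1.598×10^3) = 11.28 mm
L_e = K·L = 2 × 0.338 m = 0.6760 m = 676.00 mm
λ = L_e / r_min = 676.00 / 11.28 = 60.0

λ ≈ 60.0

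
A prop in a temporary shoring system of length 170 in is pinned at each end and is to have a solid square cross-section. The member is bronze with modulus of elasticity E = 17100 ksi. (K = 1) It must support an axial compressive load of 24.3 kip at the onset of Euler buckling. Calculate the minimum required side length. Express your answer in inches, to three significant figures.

L_e = K·L = 1 × 170 = 170.0 in
Required I = P_cr·L_e²/(π²E) = 2.430×10^4 × 170.0² / (π² × 1.71×10^7) = 4.161 in⁴
Solid square: I = a⁴/12  ⇒  a = (12I)^(1/4) = (12×4.161)^(1/4) = 2.66 in

a ≈ 2.66 in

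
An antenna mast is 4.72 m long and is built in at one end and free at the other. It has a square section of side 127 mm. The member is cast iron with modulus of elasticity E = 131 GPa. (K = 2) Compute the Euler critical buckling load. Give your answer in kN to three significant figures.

I = a⁴/12 = 127⁴/12 = 2.168×10^7 mm⁴
I = 2.168×10^7 mm⁴ = 2.168×10^-5 m⁴
Effective length L_e = K·L = 2 × 4.72 = 9.440 m
P_cr = π²EI / L_e² = π² × 131×10⁹ × 2.168×10^-5 / 9.440² = 3.145×10^5 N

P_cr ≈ 315 kN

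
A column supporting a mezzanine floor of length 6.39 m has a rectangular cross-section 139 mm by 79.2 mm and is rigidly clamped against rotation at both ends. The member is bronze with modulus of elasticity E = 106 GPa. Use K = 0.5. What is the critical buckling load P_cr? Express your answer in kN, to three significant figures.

P_cr ≈ 590 kN

Buckling occurs about the weak axis: I_min = h·b³/12 with b = 79.2 mm (the shorter side).
I_min = 139×79.2³/12 = 5.755×10^6 mm⁴
I = 5.755×10^6 mm⁴ = 5.755×10^-6 m⁴
Effective length L_e = K·L = 0.5 × 6.39 = 3.195 m
P_cr = π²EI / L_e² = π² × 106×10⁹ × 5.755×10^-6 / 3.195² = 5.898×10^5 N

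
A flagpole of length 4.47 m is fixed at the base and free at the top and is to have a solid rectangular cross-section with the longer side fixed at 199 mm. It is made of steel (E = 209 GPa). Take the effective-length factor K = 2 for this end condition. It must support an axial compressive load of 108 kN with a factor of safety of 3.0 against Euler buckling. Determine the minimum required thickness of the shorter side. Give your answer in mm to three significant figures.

Required P_cr = n·P = 3.0 × 108 = 324.0 kN
L_e = K·L = 2 × 4.47 = 8.940 m
Required I = P_cr·L_e²/(π²E) = 3.240×10^5 × 8.940² / (π² × 2.09×10^11) = 1.255×10^-5 m⁴
I_req = 1.255×10^7 mm⁴
Rectangle, weak axis: I_min = h·b³/12 with h = 199 mm fixed  ⇒  b = (12I/h)^(1/3) = 91.1 mm

b ≈ 91.1 mm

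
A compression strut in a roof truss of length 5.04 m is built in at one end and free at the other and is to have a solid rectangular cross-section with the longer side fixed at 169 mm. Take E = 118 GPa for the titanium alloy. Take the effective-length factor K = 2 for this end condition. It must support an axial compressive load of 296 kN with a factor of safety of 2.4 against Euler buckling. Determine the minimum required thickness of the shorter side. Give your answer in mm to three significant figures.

Required P_cr = n·P = 2.4 × 296 = 710.4 kN
L_e = K·L = 2 × 5.04 = 10.08 m
Required I = P_cr·L_e²/(π²E) = 7.104×10^5 × 10.08² / (π² × 1.18×10^11) = 6.198×10^-5 m⁴
I_req = 6.198×10^7 mm⁴
Rectangle, weak axis: I_min = h·b³/12 with h = 169 mm fixed  ⇒  b = (12I/h)^(1/3) = 164 mm

b ≈ 164 mm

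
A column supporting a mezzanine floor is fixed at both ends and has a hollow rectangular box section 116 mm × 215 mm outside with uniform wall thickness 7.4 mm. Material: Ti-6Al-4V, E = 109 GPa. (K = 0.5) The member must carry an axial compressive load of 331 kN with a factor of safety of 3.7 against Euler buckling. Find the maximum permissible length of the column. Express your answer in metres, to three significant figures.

Inner dimensions: h_i = 215 − 2×7.4 = 200.2 mm, b_i = 116 − 2×7.4 = 101.2 mm
Weak-axis I_min = (h_o·b_o³ − h_i·b_i³)/12 with b_o = 116, b_i = 101.2 mm (shorter outer/inner sides).
I_min = (215×116³ − 200.2×101.2³)/12 = 1.067×10^7 mm⁴
I = 1.067×10^-5 m⁴
Required critical load P_cr = n·P = 3.7 × 331 = 1225 kN = 1.225×10^6 N
From P_cr = π²EI/(K·L)²:  L = (1/K)·√(π²EI/P_cr) = (1/0.5)·√(π²×1.09×10^11×1.067×10^-5/1.225×10^6)
L = 6.12 m

L_max ≈ 6.12 m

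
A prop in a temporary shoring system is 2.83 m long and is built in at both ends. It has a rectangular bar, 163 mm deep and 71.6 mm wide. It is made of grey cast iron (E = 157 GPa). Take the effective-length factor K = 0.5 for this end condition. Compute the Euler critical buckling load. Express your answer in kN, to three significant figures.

P_cr ≈ 3860 kN

Buckling occurs about the weak axis: I_min = h·b³/12 with b = 71.6 mm (the shorter side).
I_min = 163×71.6³/12 = 4.986×10^6 mm⁴
I = 4.986×10^6 mm⁴ = 4.986×10^-6 m⁴
Effective length L_e = K·L = 0.5 × 2.83 = 1.415 m
P_cr = π²EI / L_e² = π² × 157×10⁹ × 4.986×10^-6 / 1.415² = 3.859×10^6 N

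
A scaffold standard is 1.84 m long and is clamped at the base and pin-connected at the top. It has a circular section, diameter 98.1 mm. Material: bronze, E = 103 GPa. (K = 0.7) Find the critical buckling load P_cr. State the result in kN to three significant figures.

P_cr ≈ 2790 kN

I = πd⁴/64 = π×98.1⁴/64 = 4.546×10^6 mm⁴
I = 4.546×10^6 mm⁴ = 4.546×10^-6 m⁴
Effective length L_e = K·L = 0.7 × 1.84 = 1.288 m
P_cr = π²EI / L_e² = π² × 103×10⁹ × 4.546×10^-6 / 1.288² = 2.786×10^6 N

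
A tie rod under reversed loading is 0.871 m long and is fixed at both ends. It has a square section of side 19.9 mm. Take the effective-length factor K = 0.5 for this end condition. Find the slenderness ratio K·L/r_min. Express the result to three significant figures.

I = a⁴/12 = 19.9⁴/12 = 1.307×10^4 mm⁴
A = 396.0 mm²;  r_min = √(I/A) = √(1.307×10^4/396.0) = 5.745 mm
L_e = K·L = 0.5 × 0.871 m = 0.4355 m = 435.50 mm
λ = L_e / r_min = 435.50 / 5.745 = 75.8

λ ≈ 75.8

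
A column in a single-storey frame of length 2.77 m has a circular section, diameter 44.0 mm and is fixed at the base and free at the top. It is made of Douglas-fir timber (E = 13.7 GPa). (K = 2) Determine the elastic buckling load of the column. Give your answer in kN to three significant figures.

I = πd⁴/64 = π×44.0⁴/64 = 1.840×10^5 mm⁴
I = 1.840×10^5 mm⁴ = 1.840×10^-7 m⁴
Effective length L_e = K·L = 2 × 2.77 = 5.540 m
P_cr = π²EI / L_e² = π² × 13.7×10⁹ × 1.840×10^-7 / 5.540² = 810.6 N

P_cr ≈ 0.811 kN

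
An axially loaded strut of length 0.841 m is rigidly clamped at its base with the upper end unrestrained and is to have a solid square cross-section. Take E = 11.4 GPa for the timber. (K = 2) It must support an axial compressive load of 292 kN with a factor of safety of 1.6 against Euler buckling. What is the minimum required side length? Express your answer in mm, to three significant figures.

Required P_cr = n·P = 1.6 × 292 = 467.2 kN
L_e = K·L = 2 × 0.841 = 1.682 m
Required I = P_cr·L_e²/(π²E) = 4.672×10^5 × 1.682² / (π² × 1.14×10^10) = 1.175×10^-5 m⁴
I_req = 1.175×10^7 mm⁴
Solid square: I = a⁴/12  ⇒  a = (12I)^(1/4) = (12×1.175×10^7)^(1/4) = 109 mm

a ≈ 109 mm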